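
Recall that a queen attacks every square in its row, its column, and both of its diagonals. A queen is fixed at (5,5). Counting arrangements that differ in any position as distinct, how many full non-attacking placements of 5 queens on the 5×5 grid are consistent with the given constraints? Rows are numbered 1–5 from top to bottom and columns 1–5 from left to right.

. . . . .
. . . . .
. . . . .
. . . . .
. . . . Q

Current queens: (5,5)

2

Branch on row 1: col 2 → 1; col 3 → 1; col 4 → 0.
Sum: 1 + 1 + 0 = 2.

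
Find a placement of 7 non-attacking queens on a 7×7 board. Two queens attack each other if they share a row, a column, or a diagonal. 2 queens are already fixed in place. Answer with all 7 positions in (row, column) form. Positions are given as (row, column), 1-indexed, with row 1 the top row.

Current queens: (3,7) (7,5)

Row 1: attacked by (3,7)→{5,7}; (7,5)→{5}. Safe: 1, 2, 3, 4, 6. Place at column 1.
Row 2: attacked by (1,1)→{1,2}; (3,7)→{6,7}; (7,5)→{5}. Safe: 3, 4. Place at column 4.
Row 4: attacked by (1,1)→{1,4}; (2,4)→{2,4,6}; (3,7)→{6,7}; (7,5)→{2,5}. Safe: 3. Place at column 3.
Row 5: attacked by (1,1)→{1,5}; (2,4)→{1,4,7}; (3,7)→{5,7}; (4,3)→{2,3,4}; (7,5)→{3,5,7}. Safe: 6. Place at column 6.
Row 6: attacked by (1,1)→{1,6}; (2,4)→{4}; (3,7)→{4,7}; (4,3)→{1,3,5}; (5,6)→{5,6,7}; (7,5)→{4,5,6}. Safe: 2. Place at column 2.
Columns [1, 4, 7, 3, 6, 2, 5], r−c [0, -2, -4, 1, -1, 4, 2], r+c [2, 6, 10, 7, 11, 8, 12] are all distinct, so no two queens attack.

(1,1) (2,4) (3,7) (4,3) (5,6) (6,2) (7,5)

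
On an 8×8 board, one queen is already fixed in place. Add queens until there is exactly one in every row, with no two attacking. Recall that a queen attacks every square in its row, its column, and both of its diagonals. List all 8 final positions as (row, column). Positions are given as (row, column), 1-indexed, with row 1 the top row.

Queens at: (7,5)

Row 1: attacked by (7,5)→{5}. Safe: 1, 2, 3, 4, 6, 7, 8. Place at column 4.
Row 2: attacked by (1,4)→{3,4,5}; (7,5)→{5}. Safe: 1, 2, 6, 7, 8. Place at column 2.
Row 3: attacked by (1,4)→{2,4,6}; (2,2)→{1,2,3}; (7,5)→{1,5}. Safe: 7, 8. Place at column 8.
Row 4: attacked by (1,4)→{1,4,7}; (2,2)→{2,4}; (3,8)→{7,8}; (7,5)→{2,5,8}. Safe: 3, 6. Place at column 6.
Row 5: attacked by (1,4)→{4,8}; (2,2)→{2,5}; (3,8)→{6,8}; (4,6)→{5,6,7}; (7,5)→{3,5,7}. Safe: 1. Place at column 1.
Row 6: attacked by (1,4)→{4}; (2,2)→{2,6}; (3,8)→{5,8}; (4,6)→{4,6,8}; (5,1)→{1,2}; (7,5)→{4,5,6}. Safe: 3, 7. Place at column 3.
Row 8: attacked by (1,4)→{4}; (2,2)→{2,8}; (3,8)→{3,8}; (4,6)→{2,6}; (5,1)→{1,4}; (6,3)→{1,3,5}; (7,5)→{4,5,6}. Safe: 7. Place at column 7.
Columns [4, 2, 8, 6, 1, 3, 5, 7], r−c [-3, 0, -5, -2, 4, 3, 2, 1], r+c [5, 4, 11, 10, 6, 9, 12, 15] are all distinct, so no two queens attack.

(1,4) (2,2) (3,8) (4,6) (5,1) (6,3) (7,5) (8,7)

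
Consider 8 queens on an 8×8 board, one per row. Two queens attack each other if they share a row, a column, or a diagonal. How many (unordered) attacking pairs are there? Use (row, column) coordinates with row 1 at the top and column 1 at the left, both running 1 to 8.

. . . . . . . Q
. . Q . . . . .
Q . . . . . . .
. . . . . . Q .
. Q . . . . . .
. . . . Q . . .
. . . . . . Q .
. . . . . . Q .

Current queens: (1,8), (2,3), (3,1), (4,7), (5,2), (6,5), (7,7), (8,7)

Same column: (4,7)–(7,7) (column 7); (4,7)–(8,7) (column 7); (7,7)–(8,7) (column 7).
Same diagonal: (4,7)–(6,5) (|4−6| = |7−5| = 2); (6,5)–(8,7) (|6−8| = |5−7| = 2).
Total attacking pairs: 5.

5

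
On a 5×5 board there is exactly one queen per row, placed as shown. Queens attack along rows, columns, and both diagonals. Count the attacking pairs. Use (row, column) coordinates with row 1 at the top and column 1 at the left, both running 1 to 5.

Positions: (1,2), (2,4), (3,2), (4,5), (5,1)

3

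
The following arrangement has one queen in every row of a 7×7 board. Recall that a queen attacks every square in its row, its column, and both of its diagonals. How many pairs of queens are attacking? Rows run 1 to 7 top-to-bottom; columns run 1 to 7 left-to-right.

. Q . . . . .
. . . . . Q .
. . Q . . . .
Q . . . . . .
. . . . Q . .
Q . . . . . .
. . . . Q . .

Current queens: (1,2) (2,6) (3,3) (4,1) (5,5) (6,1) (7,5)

3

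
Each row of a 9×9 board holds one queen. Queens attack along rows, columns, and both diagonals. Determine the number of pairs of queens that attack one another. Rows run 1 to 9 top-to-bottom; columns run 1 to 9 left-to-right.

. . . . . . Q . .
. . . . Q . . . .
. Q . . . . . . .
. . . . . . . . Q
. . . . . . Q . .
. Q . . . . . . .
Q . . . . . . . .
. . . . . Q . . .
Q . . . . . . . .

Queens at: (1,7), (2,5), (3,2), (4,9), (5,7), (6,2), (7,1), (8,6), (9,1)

Same column: (1,7)–(5,7) (column 7); (3,2)–(6,2) (column 2); (7,1)–(9,1) (column 1).
Same diagonal: (1,7)–(6,2) (|1−6| = |7−2| = 5); (1,7)–(7,1) (|1−7| = |7−1| = 6); (6,2)–(7,1) (|6−7| = |2−1| = 1).
Total attacking pairs: 6.

6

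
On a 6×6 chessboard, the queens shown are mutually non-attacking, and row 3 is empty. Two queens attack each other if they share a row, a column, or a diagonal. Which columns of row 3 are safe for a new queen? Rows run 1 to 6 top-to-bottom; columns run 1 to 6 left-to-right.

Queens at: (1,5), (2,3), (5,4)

columns 1

(1,5) attacks row 3 at column 5 and diagonals 3.
(2,3) attacks row 3 at column 3 and diagonals 2, 4.
(5,4) attacks row 3 at column 4 and diagonals 2, 6.
Attacked columns: {2, 3, 4, 5, 6}. Safe: {1}.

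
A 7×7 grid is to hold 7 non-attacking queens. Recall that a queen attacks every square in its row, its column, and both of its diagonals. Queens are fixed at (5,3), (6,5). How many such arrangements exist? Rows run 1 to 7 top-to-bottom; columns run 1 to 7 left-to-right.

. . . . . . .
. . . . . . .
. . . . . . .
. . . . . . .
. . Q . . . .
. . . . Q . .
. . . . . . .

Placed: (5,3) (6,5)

2

Branch on row 1: col 1 → 0; col 2 → 1; col 4 → 0; col 6 → 1.
Sum: 0 + 1 + 0 + 1 = 2.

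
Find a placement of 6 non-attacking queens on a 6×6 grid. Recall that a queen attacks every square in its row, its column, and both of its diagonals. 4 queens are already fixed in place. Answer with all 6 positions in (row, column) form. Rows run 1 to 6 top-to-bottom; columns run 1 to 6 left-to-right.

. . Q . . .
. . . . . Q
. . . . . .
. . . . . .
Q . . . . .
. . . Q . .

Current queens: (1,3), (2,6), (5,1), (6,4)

(1,3) (2,6) (3,2) (4,5) (5,1) (6,4)

Row 3: attacked by (1,3)→{1,3,5}; (2,6)→{5,6}; (5,1)→{1,3}; (6,4)→{1,4}. Safe: 2. Place at column 2.
Row 4: attacked by (1,3)→{3,6}; (2,6)→{4,6}; (3,2)→{1,2,3}; (5,1)→{1,2}; (6,4)→{2,4,6}. Safe: 5. Place at column 5.
Columns [3, 6, 2, 5, 1, 4], r−c [-2, -4, 1, -1, 4, 2], r+c [4, 8, 5, 9, 6, 10] are all distinct, so no two queens attack.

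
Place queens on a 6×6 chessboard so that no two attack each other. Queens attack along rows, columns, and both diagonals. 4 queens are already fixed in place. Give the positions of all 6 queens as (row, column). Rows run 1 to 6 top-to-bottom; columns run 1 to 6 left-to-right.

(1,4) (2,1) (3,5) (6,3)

(1,4) (2,1) (3,5) (4,2) (5,6) (6,3)

Row 4: attacked by (1,4)→{1,4}; (2,1)→{1,3}; (3,5)→{4,5,6}; (6,3)→{1,3,5}. Safe: 2. Place at column 2.
Row 5: attacked by (1,4)→{4}; (2,1)→{1,4}; (3,5)→{3,5}; (4,2)→{1,2,3}; (6,3)→{2,3,4}. Safe: 6. Place at column 6.
Columns [4, 1, 5, 2, 6, 3], r−c [-3, 1, -2, 2, -1, 3], r+c [5, 3, 8, 6, 11, 9] are all distinct, so no two queens attack.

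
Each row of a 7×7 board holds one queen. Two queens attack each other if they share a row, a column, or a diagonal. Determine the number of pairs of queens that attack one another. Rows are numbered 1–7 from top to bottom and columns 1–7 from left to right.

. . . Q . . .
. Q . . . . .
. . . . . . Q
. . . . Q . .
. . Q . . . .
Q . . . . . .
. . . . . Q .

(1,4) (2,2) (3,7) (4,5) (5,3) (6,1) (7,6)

All columns are distinct and no two queens satisfy |Δrow| = |Δcol|, so no pair attacks.

0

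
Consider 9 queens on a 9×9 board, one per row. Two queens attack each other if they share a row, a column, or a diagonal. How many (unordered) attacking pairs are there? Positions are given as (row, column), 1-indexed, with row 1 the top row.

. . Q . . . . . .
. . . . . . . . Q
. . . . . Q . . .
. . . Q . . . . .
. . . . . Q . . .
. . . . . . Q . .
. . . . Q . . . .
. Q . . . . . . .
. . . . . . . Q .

Same column: (3,6)–(5,6) (column 6).
Same diagonal: (2,9)–(5,6) (|2−5| = |9−6| = 3); (5,6)–(6,7) (|5−6| = |6−7| = 1).
Total attacking pairs: 3.

3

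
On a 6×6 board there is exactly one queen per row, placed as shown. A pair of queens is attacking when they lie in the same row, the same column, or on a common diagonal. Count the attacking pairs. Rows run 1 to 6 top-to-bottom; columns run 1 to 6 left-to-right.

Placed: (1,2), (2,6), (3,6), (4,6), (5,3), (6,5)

Same column: (2,6)–(3,6) (column 6); (2,6)–(4,6) (column 6); (3,6)–(4,6) (column 6).
Same diagonal: (2,6)–(5,3) (|2−5| = |6−3| = 3).
Total attacking pairs: 4.

4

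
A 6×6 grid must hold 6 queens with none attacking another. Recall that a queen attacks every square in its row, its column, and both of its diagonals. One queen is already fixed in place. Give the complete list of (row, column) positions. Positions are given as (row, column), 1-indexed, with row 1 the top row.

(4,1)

(1,2) (2,4) (3,6) (4,1) (5,3) (6,5)

Row 1: attacked by (4,1)→{1,4}. Safe: 2, 3, 5, 6. Place at column 2.
Row 2: attacked by (1,2)→{1,2,3}; (4,1)→{1,3}. Safe: 4, 5, 6. Place at column 4.
Row 3: attacked by (1,2)→{2,4}; (2,4)→{3,4,5}; (4,1)→{1,2}. Safe: 6. Place at column 6.
Row 5: attacked by (1,2)→{2,6}; (2,4)→{1,4}; (3,6)→{4,6}; (4,1)→{1,2}. Safe: 3, 5. Place at column 3.
Row 6: attacked by (1,2)→{2}; (2,4)→{4}; (3,6)→{3,6}; (4,1)→{1,3}; (5,3)→{2,3,4}. Safe: 5. Place at column 5.
Columns [2, 4, 6, 1, 3, 5], r−c [-1, -2, -3, 3, 2, 1], r+c [3, 6, 9, 5, 8, 11] are all distinct, so no two queens attack.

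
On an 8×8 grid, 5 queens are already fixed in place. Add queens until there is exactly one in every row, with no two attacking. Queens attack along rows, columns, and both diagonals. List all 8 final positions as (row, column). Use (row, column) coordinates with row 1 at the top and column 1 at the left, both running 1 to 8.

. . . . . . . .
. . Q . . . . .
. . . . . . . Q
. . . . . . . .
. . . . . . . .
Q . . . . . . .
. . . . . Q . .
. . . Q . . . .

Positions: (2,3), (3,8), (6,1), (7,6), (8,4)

(1,7) (2,3) (3,8) (4,2) (5,5) (6,1) (7,6) (8,4)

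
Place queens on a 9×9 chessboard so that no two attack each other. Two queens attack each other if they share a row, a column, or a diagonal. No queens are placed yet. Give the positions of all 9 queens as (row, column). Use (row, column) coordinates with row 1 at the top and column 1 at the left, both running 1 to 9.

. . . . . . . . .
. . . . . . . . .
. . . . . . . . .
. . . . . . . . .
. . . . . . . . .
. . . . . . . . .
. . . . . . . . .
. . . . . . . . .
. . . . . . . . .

(1,4) (2,7) (3,1) (4,6) (5,9) (6,2) (7,8) (8,5) (9,3)

Row 1: Safe: 1, 2, 3, 4, 5, 6, 7, 8, 9. Place at column 4.
Row 2: attacked by (1,4)→{3,4,5}. Safe: 1, 2, 6, 7, 8, 9. Place at column 7.
Row 3: attacked by (1,4)→{2,4,6}; (2,7)→{6,7,8}. Safe: 1, 3, 5, 9. Place at column 1.
Row 4: attacked by (1,4)→{1,4,7}; (2,7)→{5,7,9}; (3,1)→{1,2}. Safe: 3, 6, 8. Place at column 6.
Row 5: attacked by (1,4)→{4,8}; (2,7)→{4,7}; (3,1)→{1,3}; (4,6)→{5,6,7}. Safe: 2, 9. Place at column 9.
Row 6: attacked by (1,4)→{4,9}; (2,7)→{3,7}; (3,1)→{1,4}; (4,6)→{4,6,8}; (5,9)→{8,9}. Safe: 2, 5. Place at column 2.
Row 7: attacked by (1,4)→{4}; (2,7)→{2,7}; (3,1)→{1,5}; (4,6)→{3,6,9}; (5,9)→{7,9}; (6,2)→{1,2,3}. Safe: 8. Place at column 8.
Row 8: attacked by (1,4)→{4}; (2,7)→{1,7}; (3,1)→{1,6}; (4,6)→{2,6}; (5,9)→{6,9}; (6,2)→{2,4}; (7,8)→{7,8,9}. Safe: 3, 5. Place at column 5.
Row 9: attacked by (1,4)→{4}; (2,7)→{7}; (3,1)→{1,7}; (4,6)→{1,6}; (5,9)→{5,9}; (6,2)→{2,5}; (7,8)→{6,8}; (8,5)→{4,5,6}. Safe: 3. Place at column 3.
Columns [4, 7, 1, 6, 9, 2, 8, 5, 3], r−c [-3, -5, 2, -2, -4, 4, -1, 3, 6], r+c [5, 9, 4, 10, 14, 8, 15, 13, 12] are all distinct, so no two queens attack.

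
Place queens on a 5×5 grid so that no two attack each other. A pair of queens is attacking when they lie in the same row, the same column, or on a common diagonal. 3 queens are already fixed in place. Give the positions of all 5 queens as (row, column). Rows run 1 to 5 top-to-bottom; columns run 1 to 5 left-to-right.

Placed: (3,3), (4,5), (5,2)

(1,4) (2,1) (3,3) (4,5) (5,2)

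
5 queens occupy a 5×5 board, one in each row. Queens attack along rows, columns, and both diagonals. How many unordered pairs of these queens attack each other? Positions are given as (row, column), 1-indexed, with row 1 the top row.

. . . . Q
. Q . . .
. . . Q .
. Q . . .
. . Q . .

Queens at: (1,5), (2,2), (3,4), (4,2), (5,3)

3

Same column: (2,2)–(4,2) (column 2).
Same diagonal: (1,5)–(4,2) (|1−4| = |5−2| = 3); (4,2)–(5,3) (|4−5| = |2−3| = 1).
Total attacking pairs: 3.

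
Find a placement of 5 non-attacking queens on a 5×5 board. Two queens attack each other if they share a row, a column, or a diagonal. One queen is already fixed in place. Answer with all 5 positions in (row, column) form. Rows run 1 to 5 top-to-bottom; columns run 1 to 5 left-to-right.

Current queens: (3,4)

Row 1: attacked by (3,4)→{2,4}. Safe: 1, 3, 5. Place at column 5.
Row 2: attacked by (1,5)→{4,5}; (3,4)→{3,4,5}. Safe: 1, 2. Place at column 2.
Row 4: attacked by (1,5)→{2,5}; (2,2)→{2,4}; (3,4)→{3,4,5}. Safe: 1. Place at column 1.
Row 5: attacked by (1,5)→{1,5}; (2,2)→{2,5}; (3,4)→{2,4}; (4,1)→{1,2}. Safe: 3. Place at column 3.
Columns [5, 2, 4, 1, 3], r−c [-4, 0, -1, 3, 2], r+c [6, 4, 7, 5, 8] are all distinct, so no two queens attack.

(1,5) (2,2) (3,4) (4,1) (5,3)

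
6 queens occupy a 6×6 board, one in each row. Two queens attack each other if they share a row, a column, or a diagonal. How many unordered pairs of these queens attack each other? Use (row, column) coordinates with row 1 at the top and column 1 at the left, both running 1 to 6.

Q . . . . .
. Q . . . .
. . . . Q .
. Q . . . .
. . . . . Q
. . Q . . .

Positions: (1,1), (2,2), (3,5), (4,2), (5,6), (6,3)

Same column: (2,2)–(4,2) (column 2).
Same diagonal: (1,1)–(2,2) (|1−2| = |1−2| = 1).
Total attacking pairs: 2.

2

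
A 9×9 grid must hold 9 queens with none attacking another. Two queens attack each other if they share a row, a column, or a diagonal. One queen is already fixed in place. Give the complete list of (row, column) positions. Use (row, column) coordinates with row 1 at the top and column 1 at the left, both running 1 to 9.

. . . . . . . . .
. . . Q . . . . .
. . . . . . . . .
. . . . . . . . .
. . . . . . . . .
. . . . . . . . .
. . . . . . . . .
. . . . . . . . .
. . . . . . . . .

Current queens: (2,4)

(1,1) (2,4) (3,2) (4,8) (5,6) (6,9) (7,3) (8,5) (9,7)

Row 1: attacked by (2,4)→{3,4,5}. Safe: 1, 2, 6, 7, 8, 9. Place at column 1.
Row 3: attacked by (1,1)→{1,3}; (2,4)→{3,4,5}. Safe: 2, 6, 7, 8, 9. Place at column 2.
Row 4: attacked by (1,1)→{1,4}; (2,4)→{2,4,6}; (3,2)→{1,2,3}. Safe: 5, 7, 8, 9. Place at column 8.
Row 5: attacked by (1,1)→{1,5}; (2,4)→{1,4,7}; (3,2)→{2,4}; (4,8)→{7,8,9}. Safe: 3, 6. Place at column 6.
Row 6: attacked by (1,1)→{1,6}; (2,4)→{4,8}; (3,2)→{2,5}; (4,8)→{6,8}; (5,6)→{5,6,7}. Safe: 3, 9. Place at column 9.
Row 7: attacked by (1,1)→{1,7}; (2,4)→{4,9}; (3,2)→{2,6}; (4,8)→{5,8}; (5,6)→{4,6,8}; (6,9)→{8,9}. Safe: 3. Place at column 3.
Row 8: attacked by (1,1)→{1,8}; (2,4)→{4}; (3,2)→{2,7}; (4,8)→{4,8}; (5,6)→{3,6,9}; (6,9)→{7,9}; (7,3)→{2,3,4}. Safe: 5. Place at column 5.
Row 9: attacked by (1,1)→{1,9}; (2,4)→{4}; (3,2)→{2,8}; (4,8)→{3,8}; (5,6)→{2,6}; (6,9)→{6,9}; (7,3)→{1,3,5}; (8,5)→{4,5,6}. Safe: 7. Place at column 7.
Columns [1, 4, 2, 8, 6, 9, 3, 5, 7], r−c [0, -2, 1, -4, -1, -3, 4, 3, 2], r+c [2, 6, 5, 12, 11, 15, 10, 13, 16] are all distinct, so no two queens attack.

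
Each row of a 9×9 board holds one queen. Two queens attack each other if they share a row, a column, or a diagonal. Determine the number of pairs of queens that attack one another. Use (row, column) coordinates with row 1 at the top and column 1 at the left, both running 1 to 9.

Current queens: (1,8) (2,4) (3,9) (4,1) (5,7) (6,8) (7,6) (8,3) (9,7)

6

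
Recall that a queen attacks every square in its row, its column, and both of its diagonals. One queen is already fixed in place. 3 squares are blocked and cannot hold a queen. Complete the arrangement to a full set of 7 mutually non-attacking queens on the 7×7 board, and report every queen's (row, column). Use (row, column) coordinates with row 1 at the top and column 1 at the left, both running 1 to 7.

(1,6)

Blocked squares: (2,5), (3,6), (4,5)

(1,6) (2,3) (3,5) (4,7) (5,1) (6,4) (7,2)

Row 2: attacked by (1,6)→{5,6,7}. Blocked: 5. Safe: 1, 2, 3, 4. Place at column 3.
Row 3: attacked by (1,6)→{4,6}; (2,3)→{2,3,4}. Blocked: 6. Safe: 1, 5, 7. Place at column 5.
Row 4: attacked by (1,6)→{3,6}; (2,3)→{1,3,5}; (3,5)→{4,5,6}. Blocked: 5. Safe: 2, 7. Place at column 7.
Row 5: attacked by (1,6)→{2,6}; (2,3)→{3,6}; (3,5)→{3,5,7}; (4,7)→{6,7}. Safe: 1, 4. Place at column 1.
Row 6: attacked by (1,6)→{1,6}; (2,3)→{3,7}; (3,5)→{2,5}; (4,7)→{5,7}; (5,1)→{1,2}. Safe: 4. Place at column 4.
Row 7: attacked by (1,6)→{6}; (2,3)→{3}; (3,5)→{1,5}; (4,7)→{4,7}; (5,1)→{1,3}; (6,4)→{3,4,5}. Safe: 2. Place at column 2.
Columns [6, 3, 5, 7, 1, 4, 2], r−c [-5, -1, -2, -3, 4, 2, 5], r+c [7, 5, 8, 11, 6, 10, 9] are all distinct, so no two queens attack.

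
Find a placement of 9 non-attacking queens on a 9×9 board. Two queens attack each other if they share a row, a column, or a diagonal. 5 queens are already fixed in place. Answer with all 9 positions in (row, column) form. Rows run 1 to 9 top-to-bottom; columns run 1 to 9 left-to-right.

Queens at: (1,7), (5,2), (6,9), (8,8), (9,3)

(1,7) (2,4) (3,1) (4,5) (5,2) (6,9) (7,6) (8,8) (9,3)

Row 2: attacked by (1,7)→{6,7,8}; (5,2)→{2,5}; (6,9)→{5,9}; (8,8)→{2,8}; (9,3)→{3}. Safe: 1, 4. Place at column 4.
Row 3: attacked by (1,7)→{5,7,9}; (2,4)→{3,4,5}; (5,2)→{2,4}; (6,9)→{6,9}; (8,8)→{3,8}; (9,3)→{3,9}. Safe: 1. Place at column 1.
Row 4: attacked by (1,7)→{4,7}; (2,4)→{2,4,6}; (3,1)→{1,2}; (5,2)→{1,2,3}; (6,9)→{7,9}; (8,8)→{4,8}; (9,3)→{3,8}. Safe: 5. Place at column 5.
Row 7: attacked by (1,7)→{1,7}; (2,4)→{4,9}; (3,1)→{1,5}; (4,5)→{2,5,8}; (5,2)→{2,4}; (6,9)→{8,9}; (8,8)→{7,8,9}; (9,3)→{1,3,5}. Safe: 6. Place at column 6.
Columns [7, 4, 1, 5, 2, 9, 6, 8, 3], r−c [-6, -2, 2, -1, 3, -3, 1, 0, 6], r+c [8, 6, 4, 9, 7, 15, 13, 16, 12] are all distinct, so no two queens attack.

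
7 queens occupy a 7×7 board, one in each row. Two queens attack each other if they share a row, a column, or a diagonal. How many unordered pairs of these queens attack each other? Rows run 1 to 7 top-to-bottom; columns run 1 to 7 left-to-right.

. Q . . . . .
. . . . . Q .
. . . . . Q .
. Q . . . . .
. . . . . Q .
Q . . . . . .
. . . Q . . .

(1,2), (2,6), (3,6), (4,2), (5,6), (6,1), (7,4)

Same column: (1,2)–(4,2) (column 2); (2,6)–(3,6) (column 6); (2,6)–(5,6) (column 6); (3,6)–(5,6) (column 6).
Same diagonal: (1,2)–(5,6) (|1−5| = |2−6| = 4); (5,6)–(7,4) (|5−7| = |6−4| = 2).
Total attacking pairs: 6.

6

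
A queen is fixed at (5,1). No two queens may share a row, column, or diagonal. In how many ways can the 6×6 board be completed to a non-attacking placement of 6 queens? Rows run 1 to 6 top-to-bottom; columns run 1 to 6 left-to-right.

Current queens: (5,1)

1

Branch on row 1: col 2 → 0; col 3 → 1; col 4 → 0; col 6 → 0.
Sum: 0 + 1 + 0 + 0 = 1.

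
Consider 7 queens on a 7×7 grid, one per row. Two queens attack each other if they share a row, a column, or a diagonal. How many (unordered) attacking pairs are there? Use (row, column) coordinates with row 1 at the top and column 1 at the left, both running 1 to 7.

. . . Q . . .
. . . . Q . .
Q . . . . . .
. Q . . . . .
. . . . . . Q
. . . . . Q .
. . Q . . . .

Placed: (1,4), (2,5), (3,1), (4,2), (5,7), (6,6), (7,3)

3

Same diagonal: (1,4)–(2,5) (|1−2| = |4−5| = 1); (3,1)–(4,2) (|3−4| = |1−2| = 1); (5,7)–(6,6) (|5−6| = |7−6| = 1).
Total attacking pairs: 3.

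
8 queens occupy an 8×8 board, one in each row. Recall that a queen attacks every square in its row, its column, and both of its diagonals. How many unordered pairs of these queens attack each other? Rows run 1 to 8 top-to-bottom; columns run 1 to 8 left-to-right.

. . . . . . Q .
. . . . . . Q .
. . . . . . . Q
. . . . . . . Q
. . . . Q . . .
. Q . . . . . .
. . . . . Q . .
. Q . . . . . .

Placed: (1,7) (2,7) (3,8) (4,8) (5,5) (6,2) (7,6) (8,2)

6

Same column: (1,7)–(2,7) (column 7); (3,8)–(4,8) (column 8); (6,2)–(8,2) (column 2).
Same diagonal: (1,7)–(6,2) (|1−6| = |7−2| = 5); (2,7)–(3,8) (|2−3| = |7−8| = 1); (5,5)–(8,2) (|5−8| = |5−2| = 3).
Total attacking pairs: 6.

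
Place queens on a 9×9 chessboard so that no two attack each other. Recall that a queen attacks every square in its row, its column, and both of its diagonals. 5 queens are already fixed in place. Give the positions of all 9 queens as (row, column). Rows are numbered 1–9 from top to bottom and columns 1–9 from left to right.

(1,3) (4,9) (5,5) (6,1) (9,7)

Row 2: attacked by (1,3)→{2,3,4}; (4,9)→{7,9}; (5,5)→{2,5,8}; (6,1)→{1,5}; (9,7)→{7}. Safe: 6. Place at column 6.
Row 3: attacked by (1,3)→{1,3,5}; (2,6)→{5,6,7}; (4,9)→{8,9}; (5,5)→{3,5,7}; (6,1)→{1,4}; (9,7)→{1,7}. Safe: 2. Place at column 2.
Row 7: attacked by (1,3)→{3,9}; (2,6)→{1,6}; (3,2)→{2,6}; (4,9)→{6,9}; (5,5)→{3,5,7}; (6,1)→{1,2}; (9,7)→{5,7,9}. Safe: 4, 8. Place at column 8.
Row 8: attacked by (1,3)→{3}; (2,6)→{6}; (3,2)→{2,7}; (4,9)→{5,9}; (5,5)→{2,5,8}; (6,1)→{1,3}; (7,8)→{7,8,9}; (9,7)→{6,7,8}. Safe: 4. Place at column 4.
Columns [3, 6, 2, 9, 5, 1, 8, 4, 7], r−c [-2, -4, 1, -5, 0, 5, -1, 4, 2], r+c [4, 8, 5, 13, 10, 7, 15, 12, 16] are all distinct, so no two queens attack.

(1,3) (2,6) (3,2) (4,9) (5,5) (6,1) (7,8) (8,4) (9,7)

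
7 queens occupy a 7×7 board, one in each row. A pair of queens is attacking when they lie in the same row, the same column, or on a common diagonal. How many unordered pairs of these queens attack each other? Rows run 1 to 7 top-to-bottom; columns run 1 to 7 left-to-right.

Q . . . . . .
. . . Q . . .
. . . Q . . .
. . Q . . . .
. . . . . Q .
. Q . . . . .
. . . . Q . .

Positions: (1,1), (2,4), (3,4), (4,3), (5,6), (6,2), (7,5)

Same column: (2,4)–(3,4) (column 4).
Same diagonal: (3,4)–(4,3) (|3−4| = |4−3| = 1); (3,4)–(5,6) (|3−5| = |4−6| = 2).
Total attacking pairs: 3.

3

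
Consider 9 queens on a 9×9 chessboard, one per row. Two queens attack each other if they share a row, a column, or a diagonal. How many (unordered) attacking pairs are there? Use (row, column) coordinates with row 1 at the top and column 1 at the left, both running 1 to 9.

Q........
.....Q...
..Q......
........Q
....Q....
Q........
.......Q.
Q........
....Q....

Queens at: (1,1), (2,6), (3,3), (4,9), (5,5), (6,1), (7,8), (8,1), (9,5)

7

Same column: (1,1)–(6,1) (column 1); (1,1)–(8,1) (column 1); (5,5)–(9,5) (column 5); (6,1)–(8,1) (column 1).
Same diagonal: (1,1)–(3,3) (|1−3| = |1−3| = 2); (1,1)–(5,5) (|1−5| = |1−5| = 4); (3,3)–(5,5) (|3−5| = |3−5| = 2).
Total attacking pairs: 7.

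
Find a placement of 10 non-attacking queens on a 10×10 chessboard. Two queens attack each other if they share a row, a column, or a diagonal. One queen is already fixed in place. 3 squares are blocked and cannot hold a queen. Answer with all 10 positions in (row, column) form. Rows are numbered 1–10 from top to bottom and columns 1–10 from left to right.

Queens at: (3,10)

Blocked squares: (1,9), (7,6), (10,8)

Row 1: attacked by (3,10)→{8,10}. Blocked: 9. Safe: 1, 2, 3, 4, 5, 6, 7. Place at column 4.
Row 2: attacked by (1,4)→{3,4,5}; (3,10)→{9,10}. Safe: 1, 2, 6, 7, 8. Place at column 6.
Row 4: attacked by (1,4)→{1,4,7}; (2,6)→{4,6,8}; (3,10)→{9,10}. Safe: 2, 3, 5. Place at column 3.
Row 5: attacked by (1,4)→{4,8}; (2,6)→{3,6,9}; (3,10)→{8,10}; (4,3)→{2,3,4}. Safe: 1, 5, 7. Place at column 1.
Row 6: attacked by (1,4)→{4,9}; (2,6)→{2,6,10}; (3,10)→{7,10}; (4,3)→{1,3,5}; (5,1)→{1,2}. Safe: 8. Place at column 8.
Row 7: attacked by (1,4)→{4,10}; (2,6)→{1,6}; (3,10)→{6,10}; (4,3)→{3,6}; (5,1)→{1,3}; (6,8)→{7,8,9}. Blocked: 6. Safe: 2, 5. Place at column 5.
Row 8: attacked by (1,4)→{4}; (2,6)→{6}; (3,10)→{5,10}; (4,3)→{3,7}; (5,1)→{1,4}; (6,8)→{6,8,10}; (7,5)→{4,5,6}. Safe: 2, 9. Place at column 2.
Row 9: attacked by (1,4)→{4}; (2,6)→{6}; (3,10)→{4,10}; (4,3)→{3,8}; (5,1)→{1,5}; (6,8)→{5,8}; (7,5)→{3,5,7}; (8,2)→{1,2,3}. Safe: 9. Place at column 9.
Row 10: attacked by (1,4)→{4}; (2,6)→{6}; (3,10)→{3,10}; (4,3)→{3,9}; (5,1)→{1,6}; (6,8)→{4,8}; (7,5)→{2,5,8}; (8,2)→{2,4}; (9,9)→{8,9,10}. Blocked: 8. Safe: 7. Place at column 7.
Columns [4, 6, 10, 3, 1, 8, 5, 2, 9, 7], r−c [-3, -4, -7, 1, 4, -2, 2, 6, 0, 3], r+c [5, 8, 13, 7, 6, 14, 12, 10, 18, 17] are all distinct, so no two queens attack.

(1,4) (2,6) (3,10) (4,3) (5,1) (6,8) (7,5) (8,2) (9,9) (10,7)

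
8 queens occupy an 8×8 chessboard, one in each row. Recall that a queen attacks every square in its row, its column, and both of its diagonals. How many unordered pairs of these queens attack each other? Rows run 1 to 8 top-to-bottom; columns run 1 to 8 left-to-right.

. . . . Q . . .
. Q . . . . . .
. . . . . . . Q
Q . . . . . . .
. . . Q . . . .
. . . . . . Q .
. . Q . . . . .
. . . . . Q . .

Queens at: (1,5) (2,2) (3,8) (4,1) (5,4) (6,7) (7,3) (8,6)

All columns are distinct and no two queens satisfy |Δrow| = |Δcol|, so no pair attacks.

0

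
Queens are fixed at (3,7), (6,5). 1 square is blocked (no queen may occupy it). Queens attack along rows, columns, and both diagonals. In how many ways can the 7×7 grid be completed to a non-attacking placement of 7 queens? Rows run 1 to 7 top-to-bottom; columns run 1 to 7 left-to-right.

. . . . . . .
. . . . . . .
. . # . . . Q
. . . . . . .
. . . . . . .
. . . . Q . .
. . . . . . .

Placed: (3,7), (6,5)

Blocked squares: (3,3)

Branch on row 1: col 1 → 0; col 2 → 0; col 3 → 0; col 4 → 0; col 6 → 2.
Sum: 0 + 0 + 0 + 0 + 2 = 2.

2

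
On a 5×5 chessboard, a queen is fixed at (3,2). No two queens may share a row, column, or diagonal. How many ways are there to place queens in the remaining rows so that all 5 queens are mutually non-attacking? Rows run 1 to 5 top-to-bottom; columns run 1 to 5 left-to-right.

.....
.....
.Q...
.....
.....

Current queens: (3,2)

2

Branch on row 1: col 1 → 1; col 3 → 1; col 5 → 0.
Sum: 1 + 1 + 0 = 2.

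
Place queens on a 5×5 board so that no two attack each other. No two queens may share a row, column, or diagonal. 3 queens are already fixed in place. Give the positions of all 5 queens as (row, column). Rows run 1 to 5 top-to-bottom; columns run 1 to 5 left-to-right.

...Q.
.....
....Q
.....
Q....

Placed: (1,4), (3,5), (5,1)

(1,4) (2,2) (3,5) (4,3) (5,1)

Row 2: attacked by (1,4)→{3,4,5}; (3,5)→{4,5}; (5,1)→{1,4}. Safe: 2. Place at column 2.
Row 4: attacked by (1,4)→{1,4}; (2,2)→{2,4}; (3,5)→{4,5}; (5,1)→{1,2}. Safe: 3. Place at column 3.
Columns [4, 2, 5, 3, 1], r−c [-3, 0, -2, 1, 4], r+c [5, 4, 8, 7, 6] are all distinct, so no two queens attack.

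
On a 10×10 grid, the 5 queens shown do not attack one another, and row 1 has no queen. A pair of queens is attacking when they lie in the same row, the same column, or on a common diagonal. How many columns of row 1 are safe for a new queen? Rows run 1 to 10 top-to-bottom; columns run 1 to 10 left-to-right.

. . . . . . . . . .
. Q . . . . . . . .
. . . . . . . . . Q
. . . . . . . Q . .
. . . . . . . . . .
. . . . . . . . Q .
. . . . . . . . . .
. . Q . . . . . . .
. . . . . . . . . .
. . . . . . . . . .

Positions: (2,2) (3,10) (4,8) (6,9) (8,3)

(2,2) attacks row 1 at column 2 and diagonals 1, 3.
(3,10) attacks row 1 at column 10 and diagonals 8.
(4,8) attacks row 1 at column 8 and diagonals 5.
(6,9) attacks row 1 at column 9 and diagonals 4.
(8,3) attacks row 1 at column 3 and diagonals 10.
Attacked columns: {1, 2, 3, 4, 5, 8, 9, 10}. Safe: {6, 7}.

2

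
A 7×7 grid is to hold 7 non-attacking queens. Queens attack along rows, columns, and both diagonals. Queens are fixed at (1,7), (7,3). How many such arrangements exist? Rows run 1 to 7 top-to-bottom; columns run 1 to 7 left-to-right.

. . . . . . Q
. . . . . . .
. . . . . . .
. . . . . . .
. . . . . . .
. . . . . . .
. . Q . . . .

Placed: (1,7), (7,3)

Branch on row 2: col 1 → 0; col 2 → 0; col 4 → 1; col 5 → 0.
Sum: 0 + 0 + 1 + 0 = 1.

1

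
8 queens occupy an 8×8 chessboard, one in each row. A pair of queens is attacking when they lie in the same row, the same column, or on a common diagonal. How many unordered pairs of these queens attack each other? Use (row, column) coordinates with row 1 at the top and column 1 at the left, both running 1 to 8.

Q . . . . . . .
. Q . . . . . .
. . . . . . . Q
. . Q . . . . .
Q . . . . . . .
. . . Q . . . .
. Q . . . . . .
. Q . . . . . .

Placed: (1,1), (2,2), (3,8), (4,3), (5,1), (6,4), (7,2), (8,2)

6

Same column: (1,1)–(5,1) (column 1); (2,2)–(7,2) (column 2); (2,2)–(8,2) (column 2); (7,2)–(8,2) (column 2).
Same diagonal: (1,1)–(2,2) (|1−2| = |1−2| = 1); (6,4)–(8,2) (|6−8| = |4−2| = 2).
Total attacking pairs: 6.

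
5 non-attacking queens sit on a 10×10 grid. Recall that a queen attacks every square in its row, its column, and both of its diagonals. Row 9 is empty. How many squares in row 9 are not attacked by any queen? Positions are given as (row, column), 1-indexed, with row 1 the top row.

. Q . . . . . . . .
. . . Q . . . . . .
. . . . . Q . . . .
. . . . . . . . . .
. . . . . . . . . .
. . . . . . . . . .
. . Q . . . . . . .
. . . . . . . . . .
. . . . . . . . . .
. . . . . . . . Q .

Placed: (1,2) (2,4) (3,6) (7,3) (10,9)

1

(1,2) attacks row 9 at column 2 and diagonals 10.
(2,4) attacks row 9 at column 4.
(3,6) attacks row 9 at column 6.
(7,3) attacks row 9 at column 3 and diagonals 1, 5.
(10,9) attacks row 9 at column 9 and diagonals 8, 10.
Attacked columns: {1, 2, 3, 4, 5, 6, 8, 9, 10}. Safe: {7}.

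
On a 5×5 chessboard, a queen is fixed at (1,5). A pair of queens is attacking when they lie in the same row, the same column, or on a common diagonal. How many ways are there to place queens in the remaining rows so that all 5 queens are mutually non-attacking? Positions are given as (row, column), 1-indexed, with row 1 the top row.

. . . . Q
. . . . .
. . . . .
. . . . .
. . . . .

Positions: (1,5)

2

Branch on row 2: col 1 → 0; col 2 → 1; col 3 → 1.
Sum: 0 + 1 + 1 = 2.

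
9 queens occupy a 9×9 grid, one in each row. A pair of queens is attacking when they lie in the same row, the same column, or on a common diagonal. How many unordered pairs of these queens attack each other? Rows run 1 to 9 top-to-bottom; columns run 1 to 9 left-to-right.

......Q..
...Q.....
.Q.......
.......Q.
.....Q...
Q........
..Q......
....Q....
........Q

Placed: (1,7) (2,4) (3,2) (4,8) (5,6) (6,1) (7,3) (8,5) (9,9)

All columns are distinct and no two queens satisfy |Δrow| = |Δcol|, so no pair attacks.

0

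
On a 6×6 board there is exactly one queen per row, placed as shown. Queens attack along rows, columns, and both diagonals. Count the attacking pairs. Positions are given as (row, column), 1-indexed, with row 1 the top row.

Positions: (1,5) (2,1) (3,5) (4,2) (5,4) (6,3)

4

Same column: (1,5)–(3,5) (column 5).
Same diagonal: (1,5)–(4,2) (|1−4| = |5−2| = 3); (2,1)–(5,4) (|2−5| = |1−4| = 3); (5,4)–(6,3) (|5−6| = |4−3| = 1).
Total attacking pairs: 4.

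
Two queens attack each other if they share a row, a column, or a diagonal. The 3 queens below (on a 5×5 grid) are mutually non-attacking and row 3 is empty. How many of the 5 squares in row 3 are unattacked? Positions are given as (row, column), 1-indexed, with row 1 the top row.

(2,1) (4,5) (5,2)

(2,1) attacks row 3 at column 1 and diagonals 2.
(4,5) attacks row 3 at column 5 and diagonals 4.
(5,2) attacks row 3 at column 2 and diagonals 4.
Attacked columns: {1, 2, 4, 5}. Safe: {3}.

1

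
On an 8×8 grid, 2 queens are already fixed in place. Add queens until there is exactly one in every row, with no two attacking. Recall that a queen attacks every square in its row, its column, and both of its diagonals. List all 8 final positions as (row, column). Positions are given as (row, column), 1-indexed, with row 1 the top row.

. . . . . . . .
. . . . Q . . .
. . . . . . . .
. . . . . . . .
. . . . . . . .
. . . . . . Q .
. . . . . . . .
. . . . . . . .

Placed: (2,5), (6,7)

(1,3) (2,5) (3,8) (4,4) (5,1) (6,7) (7,2) (8,6)

Row 1: attacked by (2,5)→{4,5,6}; (6,7)→{2,7}. Safe: 1, 3, 8. Place at column 3.
Row 3: attacked by (1,3)→{1,3,5}; (2,5)→{4,5,6}; (6,7)→{4,7}. Safe: 2, 8. Place at column 8.
Row 4: attacked by (1,3)→{3,6}; (2,5)→{3,5,7}; (3,8)→{7,8}; (6,7)→{5,7}. Safe: 1, 2, 4. Place at column 4.
Row 5: attacked by (1,3)→{3,7}; (2,5)→{2,5,8}; (3,8)→{6,8}; (4,4)→{3,4,5}; (6,7)→{6,7,8}. Safe: 1. Place at column 1.
Row 7: attacked by (1,3)→{3}; (2,5)→{5}; (3,8)→{4,8}; (4,4)→{1,4,7}; (5,1)→{1,3}; (6,7)→{6,7,8}. Safe: 2. Place at column 2.
Row 8: attacked by (1,3)→{3}; (2,5)→{5}; (3,8)→{3,8}; (4,4)→{4,8}; (5,1)→{1,4}; (6,7)→{5,7}; (7,2)→{1,2,3}. Safe: 6. Place at column 6.
Columns [3, 5, 8, 4, 1, 7, 2, 6], r−c [-2, -3, -5, 0, 4, -1, 5, 2], r+c [4, 7, 11, 8, 6, 13, 9, 14] are all distinct, so no two queens attack.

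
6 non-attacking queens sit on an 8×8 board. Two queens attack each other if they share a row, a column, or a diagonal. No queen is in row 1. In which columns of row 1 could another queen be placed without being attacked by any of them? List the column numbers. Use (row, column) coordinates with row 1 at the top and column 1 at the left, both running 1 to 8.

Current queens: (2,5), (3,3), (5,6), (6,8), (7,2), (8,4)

(2,5) attacks row 1 at column 5 and diagonals 4, 6.
(3,3) attacks row 1 at column 3 and diagonals 1, 5.
(5,6) attacks row 1 at column 6 and diagonals 2.
(6,8) attacks row 1 at column 8 and diagonals 3.
(7,2) attacks row 1 at column 2 and diagonals 8.
(8,4) attacks row 1 at column 4.
Attacked columns: {1, 2, 3, 4, 5, 6, 8}. Safe: {7}.

columns 7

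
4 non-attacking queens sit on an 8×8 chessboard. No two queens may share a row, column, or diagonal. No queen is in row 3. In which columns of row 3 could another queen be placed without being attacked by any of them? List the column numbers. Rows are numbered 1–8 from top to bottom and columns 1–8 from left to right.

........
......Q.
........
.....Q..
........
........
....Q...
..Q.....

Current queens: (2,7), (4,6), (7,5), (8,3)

(2,7) attacks row 3 at column 7 and diagonals 6, 8.
(4,6) attacks row 3 at column 6 and diagonals 5, 7.
(7,5) attacks row 3 at column 5 and diagonals 1.
(8,3) attacks row 3 at column 3 and diagonals 8.
Attacked columns: {1, 3, 5, 6, 7, 8}. Safe: {2, 4}.

columns 2, 4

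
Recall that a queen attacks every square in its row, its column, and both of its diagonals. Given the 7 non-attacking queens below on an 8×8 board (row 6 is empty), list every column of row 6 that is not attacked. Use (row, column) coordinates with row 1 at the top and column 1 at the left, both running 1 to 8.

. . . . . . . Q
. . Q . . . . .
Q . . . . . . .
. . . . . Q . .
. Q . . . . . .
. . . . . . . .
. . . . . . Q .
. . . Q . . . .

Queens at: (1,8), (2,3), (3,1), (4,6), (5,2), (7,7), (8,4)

(1,8) attacks row 6 at column 8 and diagonals 3.
(2,3) attacks row 6 at column 3 and diagonals 7.
(3,1) attacks row 6 at column 1 and diagonals 4.
(4,6) attacks row 6 at column 6 and diagonals 4, 8.
(5,2) attacks row 6 at column 2 and diagonals 1, 3.
(7,7) attacks row 6 at column 7 and diagonals 6, 8.
(8,4) attacks row 6 at column 4 and diagonals 2, 6.
Attacked columns: {1, 2, 3, 4, 6, 7, 8}. Safe: {5}.

columns 5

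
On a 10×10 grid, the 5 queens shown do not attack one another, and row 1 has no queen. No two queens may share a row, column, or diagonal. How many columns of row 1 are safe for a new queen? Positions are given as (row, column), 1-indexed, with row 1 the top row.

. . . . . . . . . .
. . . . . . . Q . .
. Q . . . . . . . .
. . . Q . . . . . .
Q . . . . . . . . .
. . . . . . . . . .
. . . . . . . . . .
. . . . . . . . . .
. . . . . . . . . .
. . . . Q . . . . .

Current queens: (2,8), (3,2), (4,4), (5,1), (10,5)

3

(2,8) attacks row 1 at column 8 and diagonals 7, 9.
(3,2) attacks row 1 at column 2 and diagonals 4.
(4,4) attacks row 1 at column 4 and diagonals 1, 7.
(5,1) attacks row 1 at column 1 and diagonals 5.
(10,5) attacks row 1 at column 5.
Attacked columns: {1, 2, 4, 5, 7, 8, 9}. Safe: {3, 6, 10}.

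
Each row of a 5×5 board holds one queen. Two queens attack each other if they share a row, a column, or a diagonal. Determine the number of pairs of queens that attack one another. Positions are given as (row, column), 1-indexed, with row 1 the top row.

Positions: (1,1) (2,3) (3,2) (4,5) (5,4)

4

Same diagonal: (2,3)–(3,2) (|2−3| = |3−2| = 1); (2,3)–(4,5) (|2−4| = |3−5| = 2); (3,2)–(5,4) (|3−5| = |2−4| = 2); (4,5)–(5,4) (|4−5| = |5−4| = 1).
Total attacking pairs: 4.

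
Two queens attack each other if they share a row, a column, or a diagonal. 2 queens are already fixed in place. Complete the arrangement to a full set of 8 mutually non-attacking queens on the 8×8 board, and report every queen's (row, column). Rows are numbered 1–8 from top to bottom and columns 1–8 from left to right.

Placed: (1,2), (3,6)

Row 2: attacked by (1,2)→{1,2,3}; (3,6)→{5,6,7}. Safe: 4, 8. Place at column 8.
Row 4: attacked by (1,2)→{2,5}; (2,8)→{6,8}; (3,6)→{5,6,7}. Safe: 1, 3, 4. Place at column 1.
Row 5: attacked by (1,2)→{2,6}; (2,8)→{5,8}; (3,6)→{4,6,8}; (4,1)→{1,2}. Safe: 3, 7. Place at column 3.
Row 6: attacked by (1,2)→{2,7}; (2,8)→{4,8}; (3,6)→{3,6}; (4,1)→{1,3}; (5,3)→{2,3,4}. Safe: 5. Place at column 5.
Row 7: attacked by (1,2)→{2,8}; (2,8)→{3,8}; (3,6)→{2,6}; (4,1)→{1,4}; (5,3)→{1,3,5}; (6,5)→{4,5,6}. Safe: 7. Place at column 7.
Row 8: attacked by (1,2)→{2}; (2,8)→{2,8}; (3,6)→{1,6}; (4,1)→{1,5}; (5,3)→{3,6}; (6,5)→{3,5,7}; (7,7)→{6,7,8}. Safe: 4. Place at column 4.
Columns [2, 8, 6, 1, 3, 5, 7, 4], r−c [-1, -6, -3, 3, 2, 1, 0, 4], r+c [3, 10, 9, 5, 8, 11, 14, 12] are all distinct, so no two queens attack.

(1,2) (2,8) (3,6) (4,1) (5,3) (6,5) (7,7) (8,4)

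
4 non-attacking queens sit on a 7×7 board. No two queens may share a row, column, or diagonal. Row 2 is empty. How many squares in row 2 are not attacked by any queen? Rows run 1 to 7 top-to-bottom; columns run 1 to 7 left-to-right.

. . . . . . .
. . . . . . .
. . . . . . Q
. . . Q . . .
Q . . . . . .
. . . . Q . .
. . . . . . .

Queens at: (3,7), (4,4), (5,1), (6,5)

(3,7) attacks row 2 at column 7 and diagonals 6.
(4,4) attacks row 2 at column 4 and diagonals 2, 6.
(5,1) attacks row 2 at column 1 and diagonals 4.
(6,5) attacks row 2 at column 5 and diagonals 1.
Attacked columns: {1, 2, 4, 5, 6, 7}. Safe: {3}.

1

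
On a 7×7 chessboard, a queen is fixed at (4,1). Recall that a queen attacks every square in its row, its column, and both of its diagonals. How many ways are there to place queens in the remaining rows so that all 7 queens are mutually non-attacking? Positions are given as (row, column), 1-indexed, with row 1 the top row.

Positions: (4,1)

6

Branch on row 1: col 2 → 2; col 3 → 1; col 5 → 0; col 6 → 2; col 7 → 1.
Sum: 2 + 1 + 0 + 2 + 1 = 6.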